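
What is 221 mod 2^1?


221 & 1 = 1

1


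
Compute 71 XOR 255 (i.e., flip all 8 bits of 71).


71 ^ 255 = 184

184


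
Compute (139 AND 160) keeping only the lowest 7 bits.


Step 1: 139 & 160 = 128
Step 2: 128 & 127 = 0

0


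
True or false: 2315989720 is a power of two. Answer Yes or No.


0b10001010000010110011001011011000. Multiple bits set => No

No


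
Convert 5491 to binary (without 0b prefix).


5491 = 1010101110011 in binary

1010101110011


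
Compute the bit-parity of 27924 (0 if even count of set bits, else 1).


0b110110100010100 has 7 ones => parity 1

1


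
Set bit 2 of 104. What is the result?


104 | (1 << 2) = 104 | 4 = 108

108


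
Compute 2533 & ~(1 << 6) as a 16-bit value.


2533 & ~(1 << 6) = 2469

2469


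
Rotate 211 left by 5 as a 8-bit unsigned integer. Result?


Rotate 0b11010011 left by 5 (8-bit) = 0b1111010 = 122

122


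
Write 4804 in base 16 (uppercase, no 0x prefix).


4804 = 12C4 hex

12C4


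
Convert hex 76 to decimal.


76 hex = 118 decimal

118


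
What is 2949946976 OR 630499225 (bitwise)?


0b10101111110101001001111001100000 | 0b100101100101001010011110011001 = 0b10101111110101001011111111111001 = 2949955577

2949955577


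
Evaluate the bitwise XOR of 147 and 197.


0b10010011 ^ 0b11000101 = 0b1010110 = 86

86


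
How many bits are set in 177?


0b10110001 has 4 set bits

4


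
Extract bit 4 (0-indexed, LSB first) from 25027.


0b110000111000011, position 4 = 0

0


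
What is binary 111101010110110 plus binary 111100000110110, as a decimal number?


111101010110110 + 111100000110110 = 1111001011101100 = 62188

62188


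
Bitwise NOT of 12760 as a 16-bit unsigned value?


~0b11000111011000 = 0b1100111000100111 = 52775 (16-bit unsigned)

52775


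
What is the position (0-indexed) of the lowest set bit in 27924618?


0b1101010100001100010001010. Lowest set bit at position 1

1


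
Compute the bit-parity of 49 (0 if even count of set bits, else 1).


0b110001 has 3 ones => parity 1

1


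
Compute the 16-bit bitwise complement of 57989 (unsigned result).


~0b1110001010000101 = 0b1110101111010 = 7546 (16-bit unsigned)

7546


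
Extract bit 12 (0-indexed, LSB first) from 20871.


0b101000110000111, position 12 = 1

1


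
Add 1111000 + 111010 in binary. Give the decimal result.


1111000 + 111010 = 10110010 = 178

178


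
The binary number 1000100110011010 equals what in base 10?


1000100110011010 in decimal = 35226

35226


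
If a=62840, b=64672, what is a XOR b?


62840 ^ 64672 = 2520

2520


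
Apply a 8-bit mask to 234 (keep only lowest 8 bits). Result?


234 & 255 = 234

234


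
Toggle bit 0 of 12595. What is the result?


12595 ^ (1 << 0) = 12595 ^ 1 = 12594

12594


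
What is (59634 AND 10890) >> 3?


Step 1: 59634 & 10890 = 10370
Step 2: 10370 >> 3 = 1296

1296


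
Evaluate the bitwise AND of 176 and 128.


0b10110000 & 0b10000000 = 0b10000000 = 128

128


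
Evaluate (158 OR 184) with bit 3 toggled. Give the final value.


Step 1: 158 | 184 = 190
Step 2: 190 ^ (1 << 3) = 190 ^ 8 = 182

182


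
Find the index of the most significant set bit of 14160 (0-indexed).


0b11011101010000. Highest set bit at position 13

13


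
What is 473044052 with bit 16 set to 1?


473044052 | (1 << 16) = 473044052 | 65536 = 473109588

473109588


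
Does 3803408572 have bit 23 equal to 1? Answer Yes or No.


0b11100010101100110110100010111100, bit 23 = 1. Yes

Yes


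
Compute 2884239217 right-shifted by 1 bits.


0b10101011111010011111111101110001 >> 1 = 0b1010101111101001111111110111000 = 1442119608

1442119608


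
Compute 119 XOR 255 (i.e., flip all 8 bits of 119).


119 ^ 255 = 136

136


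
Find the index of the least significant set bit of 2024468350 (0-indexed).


0b1111000101010101110111101111110. Lowest set bit at position 1

1


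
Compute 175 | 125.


0b10101111 | 0b1111101 = 0b11111111 = 255

255


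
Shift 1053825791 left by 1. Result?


0b111110110100000001101011111111 << 1 = 0b1111101101000000011010111111110 = 2107651582

2107651582


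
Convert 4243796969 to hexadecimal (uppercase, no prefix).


4243796969 = FCF333E9 hex

FCF333E9


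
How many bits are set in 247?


0b11110111 has 7 set bits

7


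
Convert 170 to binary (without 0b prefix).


170 = 10101010 in binary

10101010


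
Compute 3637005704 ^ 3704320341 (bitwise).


0b11011000110010000100110110001000 ^ 0b11011100110010110111000101010101 = 0b100000000110011110011011101 = 67321053

67321053


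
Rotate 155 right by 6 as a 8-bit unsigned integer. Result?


Rotate 0b10011011 right by 6 (8-bit) = 0b1101110 = 110

110


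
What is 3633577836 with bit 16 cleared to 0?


3633577836 & ~(1 << 16) = 3633512300

3633512300


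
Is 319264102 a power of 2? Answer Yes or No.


0b10011000001111001010101100110. Multiple bits set => No

No


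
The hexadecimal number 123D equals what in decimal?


123D hex = 4669 decimal

4669


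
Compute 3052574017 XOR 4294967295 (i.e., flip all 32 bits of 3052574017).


3052574017 ^ 4294967295 = 1242393278

1242393278


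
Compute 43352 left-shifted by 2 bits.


0b1010100101011000 << 2 = 0b101010010101100000 = 173408

173408


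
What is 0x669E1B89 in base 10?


669E1B89 hex = 1721637769 decimal

1721637769


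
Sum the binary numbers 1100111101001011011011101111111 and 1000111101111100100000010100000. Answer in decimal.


1100111101001011011011101111111 + 1000111101111100100000010100000 = 10101111011000111111100000011111 = 2942564383

2942564383


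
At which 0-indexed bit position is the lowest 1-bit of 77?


0b1001101. Lowest set bit at position 0

0


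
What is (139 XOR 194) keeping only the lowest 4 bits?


Step 1: 139 ^ 194 = 73
Step 2: 73 & 15 = 9

9


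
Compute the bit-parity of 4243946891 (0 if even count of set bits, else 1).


0b11111100111101010111110110001011 has 22 ones => parity 0

0


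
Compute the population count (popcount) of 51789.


0b1100101001001101 has 8 set bits

8


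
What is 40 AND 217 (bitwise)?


0b101000 & 0b11011001 = 0b1000 = 8

8


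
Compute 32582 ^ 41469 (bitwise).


0b111111101000110 ^ 0b1010000111111101 = 0b1101111010111011 = 57019

57019


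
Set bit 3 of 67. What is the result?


67 | (1 << 3) = 67 | 8 = 75

75


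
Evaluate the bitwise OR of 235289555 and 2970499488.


0b1110000001100011101111010011 | 0b10110001000011100011100110100000 = 0b10111111000011100011101111110011 = 3205381107

3205381107


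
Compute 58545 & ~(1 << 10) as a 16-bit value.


58545 & ~(1 << 10) = 57521

57521


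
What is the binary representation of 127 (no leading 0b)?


127 = 1111111 in binary

1111111


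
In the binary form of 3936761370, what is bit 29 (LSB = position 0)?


0b11101010101001100011011000011010, position 29 = 1

1


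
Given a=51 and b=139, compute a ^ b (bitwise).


51 ^ 139 = 184

184


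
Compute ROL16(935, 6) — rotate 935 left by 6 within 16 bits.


Rotate 0b1110100111 left by 6 (16-bit) = 0b1110100111000000 = 59840

59840


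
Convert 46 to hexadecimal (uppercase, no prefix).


46 = 2E hex

2E


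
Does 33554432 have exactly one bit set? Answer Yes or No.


0b10000000000000000000000000. Only one bit set => Yes

Yes


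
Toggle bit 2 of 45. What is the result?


45 ^ (1 << 2) = 45 ^ 4 = 41

41


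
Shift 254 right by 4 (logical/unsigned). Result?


0b11111110 >> 4 = 0b1111 = 15

15


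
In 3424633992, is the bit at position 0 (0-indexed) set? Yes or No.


0b11001100000111111100010010001000, bit 0 = 0. No

No


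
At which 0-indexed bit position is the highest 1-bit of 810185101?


0b110000010010100111000110001101. Highest set bit at position 29

29


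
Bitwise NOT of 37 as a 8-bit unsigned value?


~0b100101 = 0b11011010 = 218 (8-bit unsigned)

218


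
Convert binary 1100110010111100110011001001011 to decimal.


1100110010111100110011001001011 in decimal = 1717462603

1717462603


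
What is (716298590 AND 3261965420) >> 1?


Step 1: 716298590 & 3261965420 = 35749964
Step 2: 35749964 >> 1 = 17874982

17874982


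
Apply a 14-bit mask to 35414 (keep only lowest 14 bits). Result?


35414 & 16383 = 2646

2646


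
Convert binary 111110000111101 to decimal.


111110000111101 in decimal = 31805

31805


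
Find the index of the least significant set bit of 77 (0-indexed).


0b1001101. Lowest set bit at position 0

0


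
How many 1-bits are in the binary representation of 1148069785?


0b1000100011011100010011110011001 has 15 set bits

15


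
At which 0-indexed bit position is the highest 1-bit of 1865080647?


0b1101111001010101101111101000111. Highest set bit at position 30

30


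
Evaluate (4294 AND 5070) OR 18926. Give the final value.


Step 1: 4294 & 5070 = 4294
Step 2: 4294 | 18926 = 23022

23022


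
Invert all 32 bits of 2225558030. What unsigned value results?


2225558030 ^ 4294967295 = 2069409265

2069409265


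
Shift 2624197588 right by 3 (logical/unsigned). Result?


0b10011100011010100001001111010100 >> 3 = 0b10011100011010100001001111010 = 328024698

328024698


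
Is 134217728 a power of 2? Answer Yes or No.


0b1000000000000000000000000000. Only one bit set => Yes

Yes


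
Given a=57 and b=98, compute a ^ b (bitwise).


57 ^ 98 = 91

91


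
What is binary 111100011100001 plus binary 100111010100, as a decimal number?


111100011100001 + 100111010100 = 1000001010110101 = 33461

33461


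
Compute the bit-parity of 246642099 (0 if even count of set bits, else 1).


0b1110101100110111010110110011 has 18 ones => parity 0

0


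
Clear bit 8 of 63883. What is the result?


63883 & ~(1 << 8) = 63627

63627


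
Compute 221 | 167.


0b11011101 | 0b10100111 = 0b11111111 = 255

255


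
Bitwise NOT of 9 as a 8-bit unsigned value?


~0b1001 = 0b11110110 = 246 (8-bit unsigned)

246


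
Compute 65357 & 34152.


0b1111111101001101 & 0b1000010101101000 = 0b1000010101001000 = 34120

34120


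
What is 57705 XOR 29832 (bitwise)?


0b1110000101101001 ^ 0b111010010001000 = 0b1001010111100001 = 38369

38369


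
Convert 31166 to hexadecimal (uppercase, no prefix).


31166 = 79BE hex

79BE


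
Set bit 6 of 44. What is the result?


44 | (1 << 6) = 44 | 64 = 108

108


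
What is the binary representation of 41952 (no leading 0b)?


41952 = 1010001111100000 in binary

1010001111100000


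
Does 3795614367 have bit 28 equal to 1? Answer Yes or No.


0b11100010001111000111101010011111, bit 28 = 0. No

No


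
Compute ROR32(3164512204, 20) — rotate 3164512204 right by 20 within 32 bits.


Rotate 0b10111100100111101001111111001100 right by 20 (32-bit) = 0b11101001111111001100101111001001 = 3925658569

3925658569


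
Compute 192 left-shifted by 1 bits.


0b11000000 << 1 = 0b110000000 = 384

384


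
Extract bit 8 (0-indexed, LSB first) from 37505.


0b1001001010000001, position 8 = 0

0


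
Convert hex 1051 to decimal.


1051 hex = 4177 decimal

4177


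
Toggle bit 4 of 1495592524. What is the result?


1495592524 ^ (1 << 4) = 1495592524 ^ 16 = 1495592540

1495592540


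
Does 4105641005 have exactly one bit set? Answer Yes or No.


0b11110100101101110001110000101101. Multiple bits set => No

No


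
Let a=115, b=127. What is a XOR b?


115 ^ 127 = 12

12


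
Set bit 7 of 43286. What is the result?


43286 | (1 << 7) = 43286 | 128 = 43414

43414


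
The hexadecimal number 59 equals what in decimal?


59 hex = 89 decimal

89


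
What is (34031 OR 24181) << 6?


Step 1: 34031 | 24181 = 57087
Step 2: 57087 << 6 = 3653568

3653568


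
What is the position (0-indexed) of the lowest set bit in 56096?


0b1101101100100000. Lowest set bit at position 5

5


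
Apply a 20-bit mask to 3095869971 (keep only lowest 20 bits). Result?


3095869971 & 1048575 = 473619

473619


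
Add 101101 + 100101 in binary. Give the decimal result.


101101 + 100101 = 1010010 = 82

82


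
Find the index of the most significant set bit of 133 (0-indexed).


0b10000101. Highest set bit at position 7

7


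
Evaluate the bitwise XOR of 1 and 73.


0b1 ^ 0b1001001 = 0b1001000 = 72

72


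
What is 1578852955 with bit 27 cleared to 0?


1578852955 & ~(1 << 27) = 1444635227

1444635227


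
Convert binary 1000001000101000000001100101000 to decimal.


1000001000101000000001100101000 in decimal = 1091830568

1091830568


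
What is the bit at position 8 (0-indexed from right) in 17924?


0b100011000000100, position 8 = 0

0


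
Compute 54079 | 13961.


0b1101001100111111 | 0b11011010001001 = 0b1111011110111111 = 63423

63423


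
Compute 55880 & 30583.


0b1101101001001000 & 0b111011101110111 = 0b101001001000000 = 21056

21056


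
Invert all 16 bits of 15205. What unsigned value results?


15205 ^ 65535 = 50330

50330


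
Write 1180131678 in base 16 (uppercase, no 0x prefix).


1180131678 = 4657615E hex

4657615E


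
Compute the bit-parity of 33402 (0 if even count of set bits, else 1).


0b1000001001111010 has 7 ones => parity 1

1


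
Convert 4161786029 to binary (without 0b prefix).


4161786029 = 11111000000011111101000010101101 in binary

11111000000011111101000010101101


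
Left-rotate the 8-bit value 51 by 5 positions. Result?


Rotate 0b110011 left by 5 (8-bit) = 0b1100110 = 102

102


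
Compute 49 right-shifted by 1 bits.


0b110001 >> 1 = 0b11000 = 24

24


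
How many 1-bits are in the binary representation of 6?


0b110 has 2 set bits

2


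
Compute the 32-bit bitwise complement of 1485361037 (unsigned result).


~0b1011000100010001100111110001101 = 0b10100111011101110011000001110010 = 2809606258 (32-bit unsigned)

2809606258


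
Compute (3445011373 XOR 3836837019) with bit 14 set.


Step 1: 3445011373 ^ 3836837019 = 703057718
Step 2: 703057718 | (1 << 14) = 703057718 | 16384 = 703057718

703057718


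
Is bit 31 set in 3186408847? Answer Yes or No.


0b10111101111011001011110110001111, bit 31 = 1. Yes

Yes


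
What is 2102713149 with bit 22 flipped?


2102713149 ^ (1 << 22) = 2102713149 ^ 4194304 = 2098518845

2098518845


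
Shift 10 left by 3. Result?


0b1010 << 3 = 0b1010000 = 80

80


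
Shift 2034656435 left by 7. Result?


0b1111001010001100110010010110011 << 7 = 0b11110010100011001100100101100110000000 = 260436023680

260436023680


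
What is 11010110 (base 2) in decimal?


11010110 in decimal = 214

214


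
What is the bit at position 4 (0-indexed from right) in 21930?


0b101010110101010, position 4 = 0

0


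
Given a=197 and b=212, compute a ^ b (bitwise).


197 ^ 212 = 17

17


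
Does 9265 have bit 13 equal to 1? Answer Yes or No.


0b10010000110001, bit 13 = 1. Yes

Yes


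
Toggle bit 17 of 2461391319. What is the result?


2461391319 ^ (1 << 17) = 2461391319 ^ 131072 = 2461522391

2461522391


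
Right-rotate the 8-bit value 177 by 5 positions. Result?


Rotate 0b10110001 right by 5 (8-bit) = 0b10001101 = 141

141


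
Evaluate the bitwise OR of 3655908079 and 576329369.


0b11011001111010001011101011101111 | 0b100010010110100001011010011001 = 0b11111011111110101011111011111111 = 4227514111

4227514111


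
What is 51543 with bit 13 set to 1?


51543 | (1 << 13) = 51543 | 8192 = 59735

59735


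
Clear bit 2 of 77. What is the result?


77 & ~(1 << 2) = 73

73


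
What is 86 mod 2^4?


86 & 15 = 6

6


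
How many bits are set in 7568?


0b1110110010000 has 6 set bits

6


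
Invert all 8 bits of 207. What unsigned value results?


207 ^ 255 = 48

48


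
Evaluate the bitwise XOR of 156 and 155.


0b10011100 ^ 0b10011011 = 0b111 = 7

7


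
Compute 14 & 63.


0b1110 & 0b111111 = 0b1110 = 14

14


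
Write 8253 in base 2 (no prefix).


8253 = 10000000111101 in binary

10000000111101


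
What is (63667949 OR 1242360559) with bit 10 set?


Step 1: 63667949 | 1242360559 = 1271922415
Step 2: 1271922415 | (1 << 10) = 1271922415 | 1024 = 1271922415

1271922415


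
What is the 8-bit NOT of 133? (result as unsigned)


~0b10000101 = 0b1111010 = 122 (8-bit unsigned)

122


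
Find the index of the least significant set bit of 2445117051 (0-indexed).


0b10010001101111011000011001111011. Lowest set bit at position 0

0


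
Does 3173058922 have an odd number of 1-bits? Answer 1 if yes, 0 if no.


0b10111101001000010000100101101010 has 14 ones => parity 0

0


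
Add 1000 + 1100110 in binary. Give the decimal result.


1000 + 1100110 = 1101110 = 110

110


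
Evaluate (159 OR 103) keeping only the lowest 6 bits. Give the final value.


Step 1: 159 | 103 = 255
Step 2: 255 & 63 = 63

63


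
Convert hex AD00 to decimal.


AD00 hex = 44288 decimal

44288


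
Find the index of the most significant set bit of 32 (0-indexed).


0b100000. Highest set bit at position 5

5


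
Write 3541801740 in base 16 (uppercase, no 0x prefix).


3541801740 = D31B9B0C hex

D31B9B0C


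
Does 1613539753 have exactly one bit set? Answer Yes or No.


0b1100000001011001010100110101001. Multiple bits set => No

No


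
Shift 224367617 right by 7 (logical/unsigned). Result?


0b1101010111111001010000000001 >> 7 = 0b110101011111100101000 = 1752872

1752872


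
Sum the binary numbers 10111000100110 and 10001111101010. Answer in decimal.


10111000100110 + 10001111101010 = 101001000010000 = 21008

21008


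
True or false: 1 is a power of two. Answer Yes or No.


0b1. Only one bit set => Yes

Yes


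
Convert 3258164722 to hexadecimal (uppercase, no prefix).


3258164722 = C233A5F2 hex

C233A5F2


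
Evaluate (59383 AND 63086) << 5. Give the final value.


Step 1: 59383 & 63086 = 58982
Step 2: 58982 << 5 = 1887424

1887424


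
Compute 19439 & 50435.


0b100101111101111 & 0b1100010100000011 = 0b100000100000011 = 16643

16643


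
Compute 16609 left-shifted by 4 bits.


0b100000011100001 << 4 = 0b1000000111000010000 = 265744

265744


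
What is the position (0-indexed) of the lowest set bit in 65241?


0b1111111011011001. Lowest set bit at position 0

0


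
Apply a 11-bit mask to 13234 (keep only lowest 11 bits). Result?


13234 & 2047 = 946

946


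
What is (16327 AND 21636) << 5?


Step 1: 16327 & 21636 = 5252
Step 2: 5252 << 5 = 168064

168064


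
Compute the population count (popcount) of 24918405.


0b1011111000011100110000101 has 13 set bits

13


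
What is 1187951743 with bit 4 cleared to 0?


1187951743 & ~(1 << 4) = 1187951727

1187951727


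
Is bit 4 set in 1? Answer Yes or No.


0b1, bit 4 = 0. No

No


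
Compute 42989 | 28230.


0b1010011111101101 | 0b110111001000110 = 0b1110111111101111 = 61423

61423


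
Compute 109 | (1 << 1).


109 | (1 << 1) = 109 | 2 = 111

111


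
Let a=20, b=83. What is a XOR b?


20 ^ 83 = 71

71


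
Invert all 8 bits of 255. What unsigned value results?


255 ^ 255 = 0

0


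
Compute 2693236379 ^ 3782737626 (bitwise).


0b10100000100001111000011010011011 ^ 0b11100001011101111111111011011010 = 0b1000001111100000111100001000001 = 1106278465

1106278465


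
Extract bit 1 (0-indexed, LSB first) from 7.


0b111, position 1 = 1

1


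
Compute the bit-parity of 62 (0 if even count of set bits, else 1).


0b111110 has 5 ones => parity 1

1


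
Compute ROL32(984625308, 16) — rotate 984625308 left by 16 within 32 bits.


Rotate 0b111010101100000011000010011100 left by 16 (32-bit) = 0b110000100111000011101010110000 = 815545008

815545008


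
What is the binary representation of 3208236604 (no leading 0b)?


3208236604 = 10111111001110011100111000111100 in binary

10111111001110011100111000111100


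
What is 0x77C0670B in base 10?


77C0670B hex = 2009097995 decimal

2009097995


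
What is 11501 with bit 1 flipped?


11501 ^ (1 << 1) = 11501 ^ 2 = 11503

11503


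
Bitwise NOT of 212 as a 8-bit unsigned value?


~0b11010100 = 0b101011 = 43 (8-bit unsigned)

43


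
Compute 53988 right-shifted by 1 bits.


0b1101001011100100 >> 1 = 0b110100101110010 = 26994

26994


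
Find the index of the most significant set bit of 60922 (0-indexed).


0b1110110111111010. Highest set bit at position 15

15


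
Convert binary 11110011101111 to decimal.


11110011101111 in decimal = 15599

15599


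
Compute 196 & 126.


0b11000100 & 0b1111110 = 0b1000100 = 68

68


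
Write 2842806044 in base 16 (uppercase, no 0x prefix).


2842806044 = A971C71C hex

A971C71C


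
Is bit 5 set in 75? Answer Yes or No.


0b1001011, bit 5 = 0. No

No


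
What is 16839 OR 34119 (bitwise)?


0b100000111000111 | 0b1000010101000111 = 0b1100010111000111 = 50631

50631


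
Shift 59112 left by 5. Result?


0b1110011011101000 << 5 = 0b111001101110100000000 = 1891584

1891584


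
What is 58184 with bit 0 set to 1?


58184 | (1 << 0) = 58184 | 1 = 58185

58185


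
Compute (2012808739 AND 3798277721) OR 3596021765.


Step 1: 2012808739 & 3798277721 = 1650525697
Step 2: 1650525697 | 3596021765 = 4135056901

4135056901


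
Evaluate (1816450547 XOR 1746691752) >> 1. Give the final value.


Step 1: 1816450547 ^ 1746691752 = 72921947
Step 2: 72921947 >> 1 = 36460973

36460973


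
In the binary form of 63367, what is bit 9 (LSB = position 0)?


0b1111011110000111, position 9 = 1

1


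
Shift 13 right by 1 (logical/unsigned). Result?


0b1101 >> 1 = 0b110 = 6

6


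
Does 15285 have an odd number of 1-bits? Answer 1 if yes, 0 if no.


0b11101110110101 has 10 ones => parity 0

0


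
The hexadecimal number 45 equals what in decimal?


45 hex = 69 decimal

69


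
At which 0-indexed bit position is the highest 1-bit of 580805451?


0b100010100111100110001101001011. Highest set bit at position 29

29


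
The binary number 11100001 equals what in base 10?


11100001 in decimal = 225

225


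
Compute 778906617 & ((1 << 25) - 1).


778906617 & 33554431 = 7154681

7154681


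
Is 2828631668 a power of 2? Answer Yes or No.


0b10101000100110010111111001110100. Multiple bits set => No

No


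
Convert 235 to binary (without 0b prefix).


235 = 11101011 in binary

11101011


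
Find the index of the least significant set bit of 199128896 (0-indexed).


0b1011110111100111011101000000. Lowest set bit at position 6

6


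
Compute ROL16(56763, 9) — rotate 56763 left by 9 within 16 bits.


Rotate 0b1101110110111011 left by 9 (16-bit) = 0b111011110111011 = 30651

30651


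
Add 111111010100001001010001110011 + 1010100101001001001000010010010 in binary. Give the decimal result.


111111010100001001010001110011 + 1010100101001001001000010010010 = 10010011111101010010010100000101 = 2482316549

2482316549


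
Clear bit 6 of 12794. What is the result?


12794 & ~(1 << 6) = 12730

12730


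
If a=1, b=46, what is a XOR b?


1 ^ 46 = 47

47


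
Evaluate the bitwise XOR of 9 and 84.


0b1001 ^ 0b1010100 = 0b1011101 = 93

93


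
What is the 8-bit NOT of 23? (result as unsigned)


~0b10111 = 0b11101000 = 232 (8-bit unsigned)

232


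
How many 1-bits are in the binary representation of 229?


0b11100101 has 5 set bits

5


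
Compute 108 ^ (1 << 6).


108 ^ (1 << 6) = 108 ^ 64 = 44

44


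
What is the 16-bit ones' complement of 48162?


48162 ^ 65535 = 17373

17373


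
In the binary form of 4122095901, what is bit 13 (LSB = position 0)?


0b11110101101100100011000100011101, position 13 = 1

1


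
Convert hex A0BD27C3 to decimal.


A0BD27C3 hex = 2696751043 decimal

2696751043


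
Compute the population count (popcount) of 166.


0b10100110 has 4 set bits

4


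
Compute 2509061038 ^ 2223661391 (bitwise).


0b10010101100011010011101110101110 ^ 0b10000100100010100110000101001111 = 0b10001000001110101101011100001 = 285694689

285694689


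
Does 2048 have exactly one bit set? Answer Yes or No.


0b100000000000. Only one bit set => Yes

Yes


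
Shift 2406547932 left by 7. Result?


0b10001111011100010000000111011100 << 7 = 0b100011110111000100000001110111000000000 = 308038135296

308038135296


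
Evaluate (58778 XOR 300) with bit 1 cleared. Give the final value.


Step 1: 58778 ^ 300 = 58550
Step 2: 58550 & ~(1 << 1) = 58548

58548


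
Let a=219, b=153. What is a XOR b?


219 ^ 153 = 66

66


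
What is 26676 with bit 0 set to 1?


26676 | (1 << 0) = 26676 | 1 = 26677

26677


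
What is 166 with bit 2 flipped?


166 ^ (1 << 2) = 166 ^ 4 = 162

162


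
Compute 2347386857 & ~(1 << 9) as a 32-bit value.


2347386857 & ~(1 << 9) = 2347386345

2347386345


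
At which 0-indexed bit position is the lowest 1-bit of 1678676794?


0b1100100000011101001001100111010. Lowest set bit at position 1

1


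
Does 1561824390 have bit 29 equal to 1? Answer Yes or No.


0b1011101000101111000110010000110, bit 29 = 0. No

No


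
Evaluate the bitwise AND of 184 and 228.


0b10111000 & 0b11100100 = 0b10100000 = 160

160


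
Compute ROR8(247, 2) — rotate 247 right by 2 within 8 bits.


Rotate 0b11110111 right by 2 (8-bit) = 0b11111101 = 253

253


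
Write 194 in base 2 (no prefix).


194 = 11000010 in binary

11000010


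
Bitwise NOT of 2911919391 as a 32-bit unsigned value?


~0b10101101100100000101110100011111 = 0b1010010011011111010001011100000 = 1383047904 (32-bit unsigned)

1383047904


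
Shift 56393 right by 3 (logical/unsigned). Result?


0b1101110001001001 >> 3 = 0b1101110001001 = 7049

7049


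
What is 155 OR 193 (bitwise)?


0b10011011 | 0b11000001 = 0b11011011 = 219

219


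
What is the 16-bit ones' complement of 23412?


23412 ^ 65535 = 42123

42123


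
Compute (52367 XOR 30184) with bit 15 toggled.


Step 1: 52367 ^ 30184 = 47463
Step 2: 47463 ^ (1 << 15) = 47463 ^ 32768 = 14695

14695


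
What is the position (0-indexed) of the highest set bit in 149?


0b10010101. Highest set bit at position 7

7


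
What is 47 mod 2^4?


47 & 15 = 15

15


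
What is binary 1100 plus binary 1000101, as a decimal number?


1100 + 1000101 = 1010001 = 81

81


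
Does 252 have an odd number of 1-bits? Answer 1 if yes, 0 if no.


0b11111100 has 6 ones => parity 0

0


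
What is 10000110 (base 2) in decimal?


10000110 in decimal = 134

134


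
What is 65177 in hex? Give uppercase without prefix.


65177 = FE99 hex

FE99


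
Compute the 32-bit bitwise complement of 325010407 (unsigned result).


~0b10011010111110100001111100111 = 0b11101100101000001011110000011000 = 3969956888 (32-bit unsigned)

3969956888


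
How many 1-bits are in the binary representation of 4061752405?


0b11110010000110010110110001010101 has 16 set bits

16


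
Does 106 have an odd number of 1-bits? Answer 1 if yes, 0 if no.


0b1101010 has 4 ones => parity 0

0


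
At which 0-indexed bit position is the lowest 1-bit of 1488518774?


0b1011000101110001111111001110110. Lowest set bit at position 1

1


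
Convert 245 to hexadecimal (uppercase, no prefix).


245 = F5 hex

F5


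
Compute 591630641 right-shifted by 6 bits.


0b100011010000111001000100110001 >> 6 = 0b100011010000111001000100 = 9244228

9244228


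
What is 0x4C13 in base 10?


4C13 hex = 19475 decimal

19475


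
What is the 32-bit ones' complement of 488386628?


488386628 ^ 4294967295 = 3806580667

3806580667


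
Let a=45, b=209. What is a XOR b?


45 ^ 209 = 252

252


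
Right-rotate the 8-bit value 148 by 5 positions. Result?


Rotate 0b10010100 right by 5 (8-bit) = 0b10100100 = 164

164


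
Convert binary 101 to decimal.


101 in decimal = 5

5


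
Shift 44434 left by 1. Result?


0b1010110110010010 << 1 = 0b10101101100100100 = 88868

88868


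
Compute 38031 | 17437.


0b1001010010001111 | 0b100010000011101 = 0b1101010010011111 = 54431

54431


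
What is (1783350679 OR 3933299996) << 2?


Step 1: 1783350679 | 3933299996 = 3933988255
Step 2: 3933988255 << 2 = 15735953020

15735953020


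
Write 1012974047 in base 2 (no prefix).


1012974047 = 111100011000001100000111011111 in binary

111100011000001100000111011111


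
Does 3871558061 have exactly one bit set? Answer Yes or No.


0b11100110110000110100100110101101. Multiple bits set => No

No


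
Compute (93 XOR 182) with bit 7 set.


Step 1: 93 ^ 182 = 235
Step 2: 235 | (1 << 7) = 235 | 128 = 235

235


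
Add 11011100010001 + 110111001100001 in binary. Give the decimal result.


11011100010001 + 110111001100001 = 1010010101110010 = 42354

42354


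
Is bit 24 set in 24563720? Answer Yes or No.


0b1011101101101000000001000, bit 24 = 1. Yes

Yes


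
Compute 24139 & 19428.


0b101111001001011 & 0b100101111100100 = 0b100101001000000 = 19008

19008


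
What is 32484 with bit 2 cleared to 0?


32484 & ~(1 << 2) = 32480

32480


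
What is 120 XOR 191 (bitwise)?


0b1111000 ^ 0b10111111 = 0b11000111 = 199

199


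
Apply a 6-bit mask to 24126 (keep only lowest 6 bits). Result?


24126 & 63 = 62

62


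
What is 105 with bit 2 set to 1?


105 | (1 << 2) = 105 | 4 = 109

109


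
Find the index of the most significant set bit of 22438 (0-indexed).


0b101011110100110. Highest set bit at position 14

14


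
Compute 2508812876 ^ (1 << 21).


2508812876 ^ (1 << 21) = 2508812876 ^ 2097152 = 2510910028

2510910028


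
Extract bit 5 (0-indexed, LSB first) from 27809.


0b110110010100001, position 5 = 1

1


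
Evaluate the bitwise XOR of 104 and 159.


0b1101000 ^ 0b10011111 = 0b11110111 = 247

247


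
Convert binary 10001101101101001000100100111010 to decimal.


10001101101101001000100100111010 in decimal = 2377419066

2377419066


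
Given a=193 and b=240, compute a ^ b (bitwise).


193 ^ 240 = 49

49


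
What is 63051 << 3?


0b1111011001001011 << 3 = 0b1111011001001011000 = 504408

504408


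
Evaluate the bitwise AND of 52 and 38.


0b110100 & 0b100110 = 0b100100 = 36

36


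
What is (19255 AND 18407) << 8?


Step 1: 19255 & 18407 = 17191
Step 2: 17191 << 8 = 4400896

4400896


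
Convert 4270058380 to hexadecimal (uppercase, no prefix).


4270058380 = FE83EB8C hex

FE83EB8C


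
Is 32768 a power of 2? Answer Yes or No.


0b1000000000000000. Only one bit set => Yes

Yes


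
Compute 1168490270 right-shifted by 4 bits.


0b1000101101001011011111100011110 >> 4 = 0b100010110100101101111110001 = 73030641

73030641


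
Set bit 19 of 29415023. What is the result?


29415023 | (1 << 19) = 29415023 | 524288 = 29939311

29939311


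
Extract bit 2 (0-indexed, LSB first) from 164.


0b10100100, position 2 = 1

1


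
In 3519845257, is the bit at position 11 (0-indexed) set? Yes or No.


0b11010001110011001001001110001001, bit 11 = 0. No

No


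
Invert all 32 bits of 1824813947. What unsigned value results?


1824813947 ^ 4294967295 = 2470153348

2470153348


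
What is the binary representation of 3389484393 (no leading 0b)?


3389484393 = 11001010000001110110110101101001 in binary

11001010000001110110110101101001


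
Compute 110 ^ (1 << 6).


110 ^ (1 << 6) = 110 ^ 64 = 46

46


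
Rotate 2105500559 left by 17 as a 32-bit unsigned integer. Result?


Rotate 0b1111101011111110110001110001111 left by 17 (32-bit) = 0b11000111000111101111101011111110 = 3340696318

3340696318


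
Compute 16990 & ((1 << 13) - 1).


16990 & 8191 = 606

606


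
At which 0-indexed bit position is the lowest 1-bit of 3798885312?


0b11100010011011100110001111000000. Lowest set bit at position 6

6


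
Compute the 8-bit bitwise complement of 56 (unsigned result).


~0b111000 = 0b11000111 = 199 (8-bit unsigned)

199


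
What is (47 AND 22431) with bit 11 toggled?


Step 1: 47 & 22431 = 15
Step 2: 15 ^ (1 << 11) = 15 ^ 2048 = 2063

2063


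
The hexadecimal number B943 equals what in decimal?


B943 hex = 47427 decimal

47427


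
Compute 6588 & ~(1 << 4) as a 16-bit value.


6588 & ~(1 << 4) = 6572

6572


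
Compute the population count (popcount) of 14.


0b1110 has 3 set bits

3


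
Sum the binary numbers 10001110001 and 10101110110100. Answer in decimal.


10001110001 + 10101110110100 = 11000000100101 = 12325

12325


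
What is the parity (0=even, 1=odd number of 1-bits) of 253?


0b11111101 has 7 ones => parity 1

1


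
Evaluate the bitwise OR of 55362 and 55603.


0b1101100001000010 | 0b1101100100110011 = 0b1101100101110011 = 55667

55667


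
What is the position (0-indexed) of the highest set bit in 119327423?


0b111000111001100101010111111. Highest set bit at position 26

26


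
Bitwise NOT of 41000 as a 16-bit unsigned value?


~0b1010000000101000 = 0b101111111010111 = 24535 (16-bit unsigned)

24535


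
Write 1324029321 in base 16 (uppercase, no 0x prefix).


1324029321 = 4EEB1589 hex

4EEB1589


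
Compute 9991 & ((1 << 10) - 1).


9991 & 1023 = 775

775


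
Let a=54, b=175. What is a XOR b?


54 ^ 175 = 153

153


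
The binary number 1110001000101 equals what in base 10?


1110001000101 in decimal = 7237

7237


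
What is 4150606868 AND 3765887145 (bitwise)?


0b11110111011001010011110000010100 & 0b11100000011101101110000010101001 = 0b11100000011001000010000000000000 = 3764658176

3764658176


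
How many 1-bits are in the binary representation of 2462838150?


0b10010010110010111110110110000110 has 17 set bits

17


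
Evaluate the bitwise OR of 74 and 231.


0b1001010 | 0b11100111 = 0b11101111 = 239

239


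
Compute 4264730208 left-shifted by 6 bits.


0b11111110001100101001111001100000 << 6 = 0b11111110001100101001111001100000000000 = 272942733312

272942733312


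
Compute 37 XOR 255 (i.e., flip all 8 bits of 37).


37 ^ 255 = 218

218


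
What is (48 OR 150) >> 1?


Step 1: 48 | 150 = 182
Step 2: 182 >> 1 = 91

91


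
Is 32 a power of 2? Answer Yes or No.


0b100000. Only one bit set => Yes

Yes


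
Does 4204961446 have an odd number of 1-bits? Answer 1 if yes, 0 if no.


0b11111010101000101001111010100110 has 18 ones => parity 0

0


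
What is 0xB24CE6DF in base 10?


B24CE6DF hex = 2991384287 decimal

2991384287


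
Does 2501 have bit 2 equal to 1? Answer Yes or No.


0b100111000101, bit 2 = 1. Yes

Yes


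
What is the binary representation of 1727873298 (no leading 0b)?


1727873298 = 1100110111111010100000100010010 in binary

1100110111111010100000100010010


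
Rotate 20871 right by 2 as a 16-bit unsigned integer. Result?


Rotate 0b101000110000111 right by 2 (16-bit) = 0b1101010001100001 = 54369

54369


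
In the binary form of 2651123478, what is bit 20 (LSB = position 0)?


0b10011110000001001110111100010110, position 20 = 0

0


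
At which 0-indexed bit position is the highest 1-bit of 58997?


0b1110011001110101. Highest set bit at position 15

15


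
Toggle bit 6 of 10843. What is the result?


10843 ^ (1 << 6) = 10843 ^ 64 = 10779

10779


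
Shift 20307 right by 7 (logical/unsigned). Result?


0b100111101010011 >> 7 = 0b10011110 = 158

158


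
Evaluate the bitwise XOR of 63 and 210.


0b111111 ^ 0b11010010 = 0b11101101 = 237

237


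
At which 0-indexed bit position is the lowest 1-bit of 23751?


0b101110011000111. Lowest set bit at position 0

0


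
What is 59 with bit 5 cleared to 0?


59 & ~(1 << 5) = 27

27


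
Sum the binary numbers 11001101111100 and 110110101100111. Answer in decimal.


11001101111100 + 110110101100111 = 1010000011100011 = 41187

41187


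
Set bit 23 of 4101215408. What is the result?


4101215408 | (1 << 23) = 4101215408 | 8388608 = 4109604016

4109604016


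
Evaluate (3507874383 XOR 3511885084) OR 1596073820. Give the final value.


Step 1: 3507874383 ^ 3511885084 = 4650835
Step 2: 4650835 | 1596073820 = 1600583519

1600583519


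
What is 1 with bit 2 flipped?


1 ^ (1 << 2) = 1 ^ 4 = 5

5


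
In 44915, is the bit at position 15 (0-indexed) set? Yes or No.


0b1010111101110011, bit 15 = 1. Yes

Yes


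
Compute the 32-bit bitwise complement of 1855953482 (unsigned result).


~0b1101110100111111001101001001010 = 0b10010001011000000110010110110101 = 2439013813 (32-bit unsigned)

2439013813


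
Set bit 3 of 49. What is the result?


49 | (1 << 3) = 49 | 8 = 57

57


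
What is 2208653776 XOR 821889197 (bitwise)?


0b10000011101001010110000111010000 ^ 0b110000111111010000100010101101 = 0b10110011010110000110100101111101 = 3008915837

3008915837


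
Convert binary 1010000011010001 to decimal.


1010000011010001 in decimal = 41169

41169


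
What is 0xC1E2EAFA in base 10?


C1E2EAFA hex = 3252873978 decimal

3252873978


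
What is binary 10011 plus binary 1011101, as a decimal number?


10011 + 1011101 = 1110000 = 112

112


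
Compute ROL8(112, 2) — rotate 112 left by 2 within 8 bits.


Rotate 0b1110000 left by 2 (8-bit) = 0b11000001 = 193

193


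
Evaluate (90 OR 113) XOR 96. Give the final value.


Step 1: 90 | 113 = 123
Step 2: 123 ^ 96 = 27

27


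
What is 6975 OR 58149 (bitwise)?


0b1101100111111 | 0b1110001100100101 = 0b1111101100111111 = 64319

64319


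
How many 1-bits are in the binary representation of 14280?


0b11011111001000 has 8 set bits

8


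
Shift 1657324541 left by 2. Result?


0b1100010110010001100001111111101 << 2 = 0b110001011001000110000111111110100 = 6629298164

6629298164


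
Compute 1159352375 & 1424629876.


0b1000101000110100101000000110111 & 0b1010100111010100010000001110100 = 0b1000100000010100000000000110100 = 1141506100

1141506100


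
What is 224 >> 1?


0b11100000 >> 1 = 0b1110000 = 112

112


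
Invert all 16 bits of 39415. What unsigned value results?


39415 ^ 65535 = 26120

26120


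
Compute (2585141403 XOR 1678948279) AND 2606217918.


Step 1: 2585141403 ^ 1678948279 = 4261713708
Step 2: 4261713708 & 2606217918 = 2583990828

2583990828


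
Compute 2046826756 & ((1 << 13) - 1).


2046826756 & 8191 = 6404

6404


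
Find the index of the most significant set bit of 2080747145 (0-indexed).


0b1111100000001011010111010001001. Highest set bit at position 30

30


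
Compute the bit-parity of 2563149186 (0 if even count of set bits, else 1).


0b10011000110001101000110110000010 has 13 ones => parity 1

1
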